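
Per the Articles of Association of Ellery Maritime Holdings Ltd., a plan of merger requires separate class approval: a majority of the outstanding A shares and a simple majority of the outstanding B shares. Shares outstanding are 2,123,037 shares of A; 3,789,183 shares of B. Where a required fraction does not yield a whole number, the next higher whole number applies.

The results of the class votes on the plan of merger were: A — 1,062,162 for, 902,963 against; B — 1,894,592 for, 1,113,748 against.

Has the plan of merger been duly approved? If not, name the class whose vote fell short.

Approved — every class gave the required vote.

A: a majority of 2123037 is 1061519; 1,061,519 required, 1,062,162 in favor — approved.
B: a majority of 3789183 is 1894592; 1,894,592 required, 1,894,592 in favor — approved.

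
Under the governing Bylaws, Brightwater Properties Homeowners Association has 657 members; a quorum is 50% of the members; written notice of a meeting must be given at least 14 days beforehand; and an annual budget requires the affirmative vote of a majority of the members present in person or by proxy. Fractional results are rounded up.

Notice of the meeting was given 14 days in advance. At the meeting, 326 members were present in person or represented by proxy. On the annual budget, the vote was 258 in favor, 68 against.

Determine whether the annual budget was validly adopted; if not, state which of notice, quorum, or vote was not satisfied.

Invalid — quorum requirement not satisfied.

Notice: 14 days given; 14 required. Satisfied.
Quorum: 50% of 657 = 328.50, rounded up to 329; 326 present. Not satisfied.
Vote: requires a majority of those present (326); a majority of 326 is 164, so 164 needed; 258 in favor. Satisfied.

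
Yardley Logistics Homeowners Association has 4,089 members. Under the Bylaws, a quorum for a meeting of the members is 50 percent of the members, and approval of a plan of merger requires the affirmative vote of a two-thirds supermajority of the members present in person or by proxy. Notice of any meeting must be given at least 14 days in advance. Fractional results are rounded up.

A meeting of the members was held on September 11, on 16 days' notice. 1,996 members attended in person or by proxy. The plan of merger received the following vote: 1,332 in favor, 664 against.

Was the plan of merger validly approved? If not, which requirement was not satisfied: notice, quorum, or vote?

Invalid — quorum requirement not satisfied.

Notice: 16 days given; 14 required. Satisfied.
Quorum: 50% of 4,089 = 2,044.50, rounded up to 2,045; 1,996 present. Not satisfied.
Vote: requires two-thirds of those present (1,996); 2/3 of 1996 = 1330.67, rounded up to 1331, so 1,331 needed; 1,332 in favor. Satisfied.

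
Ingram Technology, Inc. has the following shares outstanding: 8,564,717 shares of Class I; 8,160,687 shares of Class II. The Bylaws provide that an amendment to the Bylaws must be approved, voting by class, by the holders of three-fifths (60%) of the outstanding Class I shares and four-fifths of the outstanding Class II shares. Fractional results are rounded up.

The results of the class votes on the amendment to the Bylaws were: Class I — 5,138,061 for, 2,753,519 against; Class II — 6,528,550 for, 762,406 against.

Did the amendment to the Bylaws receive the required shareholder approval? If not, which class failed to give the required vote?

Not approved — the Class I shares did not give the required vote.

Class I: 3/5 of 8564717 = 5138830.20, rounded up to 5138831; 5,138,831 required, 5,138,061 in favor — not approved.
Class II: 4/5 of 8160687 = 6528549.60, rounded up to 6528550; 6,528,550 required, 6,528,550 in favor — approved.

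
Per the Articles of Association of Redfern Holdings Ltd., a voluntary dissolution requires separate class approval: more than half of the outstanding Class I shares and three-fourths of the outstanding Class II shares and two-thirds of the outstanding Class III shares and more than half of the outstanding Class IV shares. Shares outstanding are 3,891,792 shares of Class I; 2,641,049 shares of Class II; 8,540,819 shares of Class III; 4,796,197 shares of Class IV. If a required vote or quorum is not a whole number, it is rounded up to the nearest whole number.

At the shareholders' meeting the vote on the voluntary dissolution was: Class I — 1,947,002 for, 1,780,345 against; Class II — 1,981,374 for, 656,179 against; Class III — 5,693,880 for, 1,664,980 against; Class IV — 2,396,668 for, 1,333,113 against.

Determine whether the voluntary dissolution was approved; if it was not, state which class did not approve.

Not approved — the Class IV shares did not give the required vote.

Class I: a majority of 3891792 is 1945897; 1,945,897 required, 1,947,002 in favor — approved.
Class II: 3/4 of 2641049 = 1980786.75, rounded up to 1980787; 1,980,787 required, 1,981,374 in favor — approved.
Class III: 2/3 of 8540819 = 5693879.33, rounded up to 5693880; 5,693,880 required, 5,693,880 in favor — approved.
Class IV: a majority of 4796197 is 2398099; 2,398,099 required, 2,396,668 in favor — not approved.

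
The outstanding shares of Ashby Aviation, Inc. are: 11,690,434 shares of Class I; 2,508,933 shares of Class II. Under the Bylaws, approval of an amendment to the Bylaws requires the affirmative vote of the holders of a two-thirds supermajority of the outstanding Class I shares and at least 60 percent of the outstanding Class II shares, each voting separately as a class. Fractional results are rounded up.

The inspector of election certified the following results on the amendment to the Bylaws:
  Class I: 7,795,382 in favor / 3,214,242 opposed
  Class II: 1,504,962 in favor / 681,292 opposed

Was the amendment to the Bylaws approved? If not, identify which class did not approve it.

Not approved — the Class II shares did not give the required vote.

Class I: 2/3 of 11690434 = 7793622.67, rounded up to 7793623; 7,793,623 required, 7,795,382 in favor — approved.
Class II: 3/5 of 2508933 = 1505359.80, rounded up to 1505360; 1,505,360 required, 1,504,962 in favor — not approved.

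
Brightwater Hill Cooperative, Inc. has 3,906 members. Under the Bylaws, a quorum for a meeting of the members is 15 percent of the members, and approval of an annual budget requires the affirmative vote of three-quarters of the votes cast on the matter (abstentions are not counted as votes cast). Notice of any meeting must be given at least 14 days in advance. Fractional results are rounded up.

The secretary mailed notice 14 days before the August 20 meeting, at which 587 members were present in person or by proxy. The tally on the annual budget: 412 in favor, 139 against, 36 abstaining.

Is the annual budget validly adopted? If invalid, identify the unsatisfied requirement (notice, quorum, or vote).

Invalid — vote requirement not satisfied.

Notice: 14 days given; 14 required. Satisfied.
Quorum: 15% of 3,906 = 585.90, rounded up to 586; 587 present. Satisfied.
Vote: requires three-fourths of the votes cast (587 − 36 abstaining = 551); 3/4 of 551 = 413.25, rounded up to 414, so 414 needed; 412 in favor. Not satisfied.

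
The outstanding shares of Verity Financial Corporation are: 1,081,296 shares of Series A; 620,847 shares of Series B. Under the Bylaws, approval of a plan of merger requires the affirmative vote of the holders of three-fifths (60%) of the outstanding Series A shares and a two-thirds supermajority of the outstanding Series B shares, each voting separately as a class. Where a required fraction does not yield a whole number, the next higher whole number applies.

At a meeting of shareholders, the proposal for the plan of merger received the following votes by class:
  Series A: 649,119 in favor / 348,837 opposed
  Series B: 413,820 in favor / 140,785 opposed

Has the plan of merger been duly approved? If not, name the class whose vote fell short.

Not approved — the Series B shares did not give the required vote.

Series A: 3/5 of 1081296 = 648777.60, rounded up to 648778; 648,778 required, 649,119 in favor — approved.
Series B: 2/3 of 620847 = 413898; 413,898 required, 413,820 in favor — not approved.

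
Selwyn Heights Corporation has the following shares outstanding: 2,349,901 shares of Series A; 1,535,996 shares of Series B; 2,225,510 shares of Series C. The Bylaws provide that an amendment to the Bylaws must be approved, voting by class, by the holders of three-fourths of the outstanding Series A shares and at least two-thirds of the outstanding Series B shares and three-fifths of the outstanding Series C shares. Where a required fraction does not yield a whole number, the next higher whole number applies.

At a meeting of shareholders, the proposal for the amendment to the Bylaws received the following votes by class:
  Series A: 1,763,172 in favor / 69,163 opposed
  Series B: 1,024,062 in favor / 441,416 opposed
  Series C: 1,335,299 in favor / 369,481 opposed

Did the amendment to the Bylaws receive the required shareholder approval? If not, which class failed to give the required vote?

Series A: 3/4 of 2349901 = 1762425.75, rounded up to 1762426; 1,762,426 required, 1,763,172 in favor — approved.
Series B: 2/3 of 1535996 = 1023997.33, rounded up to 1023998; 1,023,998 required, 1,024,062 in favor — approved.
Series C: 3/5 of 2225510 = 1335306; 1,335,306 required, 1,335,299 in favor — not approved.

Not approved — the Series C shares did not give the required vote.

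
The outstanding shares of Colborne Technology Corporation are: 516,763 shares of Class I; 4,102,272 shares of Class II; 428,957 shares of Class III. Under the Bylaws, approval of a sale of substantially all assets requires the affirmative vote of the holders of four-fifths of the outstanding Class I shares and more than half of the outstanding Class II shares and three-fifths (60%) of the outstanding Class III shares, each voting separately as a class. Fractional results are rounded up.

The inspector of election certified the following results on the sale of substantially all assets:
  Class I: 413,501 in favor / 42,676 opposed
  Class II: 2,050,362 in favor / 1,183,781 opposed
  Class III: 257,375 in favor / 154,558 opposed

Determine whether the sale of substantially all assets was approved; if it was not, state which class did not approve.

Not approved — the Class II shares did not give the required vote.

Class I: 4/5 of 516763 = 413410.40, rounded up to 413411; 413,411 required, 413,501 in favor — approved.
Class II: a majority of 4102272 is 2051137; 2,051,137 required, 2,050,362 in favor — not approved.
Class III: 3/5 of 428957 = 257374.20, rounded up to 257375; 257,375 required, 257,375 in favor — approved.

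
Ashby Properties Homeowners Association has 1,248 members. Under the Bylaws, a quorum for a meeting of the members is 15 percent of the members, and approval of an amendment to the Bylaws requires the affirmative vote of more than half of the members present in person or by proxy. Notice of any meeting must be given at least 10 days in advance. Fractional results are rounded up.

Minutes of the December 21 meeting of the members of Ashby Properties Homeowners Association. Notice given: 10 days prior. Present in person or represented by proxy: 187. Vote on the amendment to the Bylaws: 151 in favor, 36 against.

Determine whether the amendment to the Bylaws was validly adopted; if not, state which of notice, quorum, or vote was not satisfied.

Notice: 10 days given; 10 required. Satisfied.
Quorum: 15% of 1,248 = 187.20, rounded up to 188; 187 present. Not satisfied.
Vote: requires a majority of those present (187); a majority of 187 is 94, so 94 needed; 151 in favor. Satisfied.

Invalid — quorum requirement not satisfied.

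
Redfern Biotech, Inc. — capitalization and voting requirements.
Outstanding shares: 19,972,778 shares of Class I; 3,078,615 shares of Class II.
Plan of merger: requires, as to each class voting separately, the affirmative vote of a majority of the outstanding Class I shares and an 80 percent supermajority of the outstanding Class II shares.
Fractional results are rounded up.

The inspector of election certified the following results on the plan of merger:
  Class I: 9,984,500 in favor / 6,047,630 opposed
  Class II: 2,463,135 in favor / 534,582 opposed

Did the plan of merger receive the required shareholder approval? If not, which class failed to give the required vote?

Not approved — the Class I shares did not give the required vote.

Class I: a majority of 19972778 is 9986390; 9,986,390 required, 9,984,500 in favor — not approved.
Class II: 4/5 of 3078615 = 2462892; 2,462,892 required, 2,463,135 in favor — approved.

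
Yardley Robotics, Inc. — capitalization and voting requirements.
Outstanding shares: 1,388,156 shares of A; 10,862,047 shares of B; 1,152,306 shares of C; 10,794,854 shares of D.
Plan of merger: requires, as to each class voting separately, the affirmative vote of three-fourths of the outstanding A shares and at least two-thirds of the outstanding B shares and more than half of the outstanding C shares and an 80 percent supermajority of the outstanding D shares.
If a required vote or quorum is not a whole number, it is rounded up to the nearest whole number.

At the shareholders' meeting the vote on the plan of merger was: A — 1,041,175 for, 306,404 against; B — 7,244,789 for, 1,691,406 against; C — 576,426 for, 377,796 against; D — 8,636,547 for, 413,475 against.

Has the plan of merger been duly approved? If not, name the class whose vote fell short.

Approved — every class gave the required vote.

A: 3/4 of 1388156 = 1041117; 1,041,117 required, 1,041,175 in favor — approved.
B: 2/3 of 10862047 = 7241364.67, rounded up to 7241365; 7,241,365 required, 7,244,789 in favor — approved.
C: a majority of 1152306 is 576154; 576,154 required, 576,426 in favor — approved.
D: 4/5 of 10794854 = 8635883.20, rounded up to 8635884; 8,635,884 required, 8,636,547 in favor — approved.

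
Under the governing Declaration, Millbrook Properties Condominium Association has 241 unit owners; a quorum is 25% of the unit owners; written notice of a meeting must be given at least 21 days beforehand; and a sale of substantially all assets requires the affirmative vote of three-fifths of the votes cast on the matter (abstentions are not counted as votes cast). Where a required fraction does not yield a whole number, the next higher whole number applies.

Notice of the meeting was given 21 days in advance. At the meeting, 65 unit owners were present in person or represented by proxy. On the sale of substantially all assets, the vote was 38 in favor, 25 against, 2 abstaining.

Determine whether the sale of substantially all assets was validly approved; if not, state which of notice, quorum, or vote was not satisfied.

Notice: 21 days given; 21 required. Satisfied.
Quorum: 25% of 241 = 60.25, rounded up to 61; 65 present. Satisfied.
Vote: requires three-fifths of the votes cast (65 − 2 abstaining = 63); 3/5 of 63 = 37.80, rounded up to 38, so 38 needed; 38 in favor. Satisfied.

Valid — all requirements satisfied.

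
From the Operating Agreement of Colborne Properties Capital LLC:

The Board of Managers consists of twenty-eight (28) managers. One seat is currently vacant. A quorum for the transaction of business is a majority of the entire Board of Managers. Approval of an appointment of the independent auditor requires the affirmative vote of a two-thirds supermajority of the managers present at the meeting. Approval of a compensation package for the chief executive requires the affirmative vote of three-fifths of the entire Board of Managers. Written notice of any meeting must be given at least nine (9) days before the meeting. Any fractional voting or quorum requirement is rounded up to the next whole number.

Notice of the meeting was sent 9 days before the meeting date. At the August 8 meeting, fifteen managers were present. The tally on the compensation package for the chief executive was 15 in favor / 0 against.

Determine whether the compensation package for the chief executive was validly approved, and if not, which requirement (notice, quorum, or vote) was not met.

Invalid — vote requirement not satisfied.

Notice: 9 days given; 9 required (9 ≥ 9). Satisfied.
Quorum: 15 present; quorum is 15. Satisfied.
Vote: the compensation package for the chief executive requires three-fifths of the entire Board of Managers (28). 3/5 of 28 = 16.80, rounded up to 17, so 17 affirmative votes are needed; 15 voted in favor. Not satisfied.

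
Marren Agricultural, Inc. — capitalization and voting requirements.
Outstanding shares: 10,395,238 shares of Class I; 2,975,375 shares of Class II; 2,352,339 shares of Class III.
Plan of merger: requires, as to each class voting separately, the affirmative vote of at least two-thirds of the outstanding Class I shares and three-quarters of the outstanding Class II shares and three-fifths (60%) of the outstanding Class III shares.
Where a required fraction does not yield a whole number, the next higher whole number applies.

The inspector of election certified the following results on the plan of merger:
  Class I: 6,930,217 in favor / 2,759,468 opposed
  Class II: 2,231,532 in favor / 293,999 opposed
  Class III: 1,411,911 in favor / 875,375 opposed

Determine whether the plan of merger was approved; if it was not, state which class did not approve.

Approved — every class gave the required vote.

Class I: 2/3 of 10395238 = 6930158.67, rounded up to 6930159; 6,930,159 required, 6,930,217 in favor — approved.
Class II: 3/4 of 2975375 = 2231531.25, rounded up to 2231532; 2,231,532 required, 2,231,532 in favor — approved.
Class III: 3/5 of 2352339 = 1411403.40, rounded up to 1411404; 1,411,404 required, 1,411,911 in favor — approved.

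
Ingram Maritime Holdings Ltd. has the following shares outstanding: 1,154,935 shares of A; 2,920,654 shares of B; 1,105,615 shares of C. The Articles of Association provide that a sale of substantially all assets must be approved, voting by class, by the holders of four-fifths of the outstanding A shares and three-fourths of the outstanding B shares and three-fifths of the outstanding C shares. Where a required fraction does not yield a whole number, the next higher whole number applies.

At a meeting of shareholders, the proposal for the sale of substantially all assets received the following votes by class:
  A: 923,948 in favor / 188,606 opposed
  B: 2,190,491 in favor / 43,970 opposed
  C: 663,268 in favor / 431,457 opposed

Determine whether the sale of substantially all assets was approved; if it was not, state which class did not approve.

A: 4/5 of 1154935 = 923948; 923,948 required, 923,948 in favor — approved.
B: 3/4 of 2920654 = 2190490.50, rounded up to 2190491; 2,190,491 required, 2,190,491 in favor — approved.
C: 3/5 of 1105615 = 663369; 663,369 required, 663,268 in favor — not approved.

Not approved — the C shares did not give the required vote.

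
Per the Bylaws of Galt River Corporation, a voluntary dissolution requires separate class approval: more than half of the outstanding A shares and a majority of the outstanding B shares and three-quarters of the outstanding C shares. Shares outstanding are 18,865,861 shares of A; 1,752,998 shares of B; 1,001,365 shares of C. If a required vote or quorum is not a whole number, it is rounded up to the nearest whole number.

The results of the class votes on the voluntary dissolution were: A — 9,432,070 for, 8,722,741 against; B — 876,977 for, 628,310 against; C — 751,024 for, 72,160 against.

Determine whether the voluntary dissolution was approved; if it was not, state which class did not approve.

Not approved — the A shares did not give the required vote.

A: a majority of 18865861 is 9432931; 9,432,931 required, 9,432,070 in favor — not approved.
B: a majority of 1752998 is 876500; 876,500 required, 876,977 in favor — approved.
C: 3/4 of 1001365 = 751023.75, rounded up to 751024; 751,024 required, 751,024 in favor — approved.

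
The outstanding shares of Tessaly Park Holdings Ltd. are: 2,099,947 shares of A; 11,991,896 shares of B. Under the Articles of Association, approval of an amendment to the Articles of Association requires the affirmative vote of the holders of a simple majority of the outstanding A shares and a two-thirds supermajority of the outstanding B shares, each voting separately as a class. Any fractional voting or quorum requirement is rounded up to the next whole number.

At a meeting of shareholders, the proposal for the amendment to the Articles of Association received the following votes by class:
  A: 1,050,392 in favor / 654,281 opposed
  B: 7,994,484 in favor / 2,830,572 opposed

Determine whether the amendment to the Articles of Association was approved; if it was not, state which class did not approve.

A: a majority of 2099947 is 1049974; 1,049,974 required, 1,050,392 in favor — approved.
B: 2/3 of 11991896 = 7994597.33, rounded up to 7994598; 7,994,598 required, 7,994,484 in favor — not approved.

Not approved — the B shares did not give the required vote.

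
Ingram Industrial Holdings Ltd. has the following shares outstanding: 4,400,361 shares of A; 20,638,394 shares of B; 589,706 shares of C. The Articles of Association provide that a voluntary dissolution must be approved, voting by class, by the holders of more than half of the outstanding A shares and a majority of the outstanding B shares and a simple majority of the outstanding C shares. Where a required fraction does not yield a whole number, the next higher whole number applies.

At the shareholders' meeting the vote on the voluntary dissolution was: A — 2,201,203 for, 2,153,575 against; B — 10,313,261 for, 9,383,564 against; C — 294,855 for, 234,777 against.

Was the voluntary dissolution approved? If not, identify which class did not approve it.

A: a majority of 4400361 is 2200181; 2,200,181 required, 2,201,203 in favor — approved.
B: a majority of 20638394 is 10319198; 10,319,198 required, 10,313,261 in favor — not approved.
C: a majority of 589706 is 294854; 294,854 required, 294,855 in favor — approved.

Not approved — the B shares did not give the required vote.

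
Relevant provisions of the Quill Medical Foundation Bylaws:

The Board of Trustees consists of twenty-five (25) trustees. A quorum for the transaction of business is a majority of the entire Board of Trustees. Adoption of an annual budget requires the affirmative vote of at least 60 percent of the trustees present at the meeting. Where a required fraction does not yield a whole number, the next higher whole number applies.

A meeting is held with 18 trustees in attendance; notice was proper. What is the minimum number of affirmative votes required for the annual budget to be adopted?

11

The annual budget requires three-fifths of the trustees present (18).
3/5 of 18 = 10.80, rounded up to 11.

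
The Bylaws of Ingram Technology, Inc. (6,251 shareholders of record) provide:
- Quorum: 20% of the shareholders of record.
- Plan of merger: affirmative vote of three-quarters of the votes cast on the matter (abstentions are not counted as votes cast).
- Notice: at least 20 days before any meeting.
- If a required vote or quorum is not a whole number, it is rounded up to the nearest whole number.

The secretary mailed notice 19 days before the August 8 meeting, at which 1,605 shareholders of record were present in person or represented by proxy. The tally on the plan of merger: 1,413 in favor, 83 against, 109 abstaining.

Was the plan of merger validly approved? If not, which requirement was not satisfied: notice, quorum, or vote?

Notice: 19 days given; 20 required. Not satisfied.
Quorum: 20% of 6,251 = 1,250.20, rounded up to 1,251; 1,605 present. Satisfied.
Vote: requires three-fourths of the votes cast (1,605 − 109 abstaining = 1,496); 3/4 of 1496 = 1122, so 1,122 needed; 1,413 in favor. Satisfied.

Invalid — notice requirement not satisfied.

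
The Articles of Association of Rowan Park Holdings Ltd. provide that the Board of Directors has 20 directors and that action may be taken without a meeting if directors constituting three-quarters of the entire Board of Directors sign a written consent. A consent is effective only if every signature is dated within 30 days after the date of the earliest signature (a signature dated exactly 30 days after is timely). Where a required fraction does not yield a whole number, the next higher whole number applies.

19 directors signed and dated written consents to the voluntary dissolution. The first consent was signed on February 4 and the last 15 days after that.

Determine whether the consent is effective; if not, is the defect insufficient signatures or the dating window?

Signatures required: three-quarters of 20 — 3/4 of 20 = 15, so 15 needed; 19 signed. Sufficient.
Dating window: the latest signature is 15 days after the earliest; the limit is 30 days. Within the window.

Effective — both the signature and dating-window requirements are satisfied.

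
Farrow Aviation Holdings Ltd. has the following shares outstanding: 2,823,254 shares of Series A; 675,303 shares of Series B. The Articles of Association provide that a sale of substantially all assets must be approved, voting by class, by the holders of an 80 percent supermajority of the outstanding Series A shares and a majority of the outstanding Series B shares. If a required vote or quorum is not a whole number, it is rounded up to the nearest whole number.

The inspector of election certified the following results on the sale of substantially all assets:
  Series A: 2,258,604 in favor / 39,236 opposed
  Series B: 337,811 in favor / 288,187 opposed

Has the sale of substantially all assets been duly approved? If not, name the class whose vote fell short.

Approved — every class gave the required vote.

Series A: 4/5 of 2823254 = 2258603.20, rounded up to 2258604; 2,258,604 required, 2,258,604 in favor — approved.
Series B: a majority of 675303 is 337652; 337,652 required, 337,811 in favor — approved.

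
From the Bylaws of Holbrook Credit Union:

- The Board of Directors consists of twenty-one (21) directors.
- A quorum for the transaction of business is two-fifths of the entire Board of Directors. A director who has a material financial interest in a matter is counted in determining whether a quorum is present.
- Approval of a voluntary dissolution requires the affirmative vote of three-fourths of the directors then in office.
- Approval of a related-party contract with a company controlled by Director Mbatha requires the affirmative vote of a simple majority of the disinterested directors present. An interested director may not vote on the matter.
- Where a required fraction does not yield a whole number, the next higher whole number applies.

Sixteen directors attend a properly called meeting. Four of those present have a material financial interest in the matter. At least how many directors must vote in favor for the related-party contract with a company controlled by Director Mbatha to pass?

The related-party contract with a company controlled by Director Mbatha requires a majority of the disinterested directors present (16 − 4 = 12).
A majority of 12 is 7.

7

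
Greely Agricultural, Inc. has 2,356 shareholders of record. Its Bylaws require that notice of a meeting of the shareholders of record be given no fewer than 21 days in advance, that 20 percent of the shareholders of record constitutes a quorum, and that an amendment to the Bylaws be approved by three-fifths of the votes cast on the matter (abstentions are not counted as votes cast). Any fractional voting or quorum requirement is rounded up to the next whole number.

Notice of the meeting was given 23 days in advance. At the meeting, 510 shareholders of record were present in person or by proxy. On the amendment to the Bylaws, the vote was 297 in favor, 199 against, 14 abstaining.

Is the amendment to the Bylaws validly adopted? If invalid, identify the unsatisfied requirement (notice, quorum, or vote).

Notice: 23 days given; 21 required. Satisfied.
Quorum: 20% of 2,356 = 471.20, rounded up to 472; 510 present. Satisfied.
Vote: requires three-fifths of the votes cast (510 − 14 abstaining = 496); 3/5 of 496 = 297.60, rounded up to 298, so 298 needed; 297 in favor. Not satisfied.

Invalid — vote requirement not satisfied.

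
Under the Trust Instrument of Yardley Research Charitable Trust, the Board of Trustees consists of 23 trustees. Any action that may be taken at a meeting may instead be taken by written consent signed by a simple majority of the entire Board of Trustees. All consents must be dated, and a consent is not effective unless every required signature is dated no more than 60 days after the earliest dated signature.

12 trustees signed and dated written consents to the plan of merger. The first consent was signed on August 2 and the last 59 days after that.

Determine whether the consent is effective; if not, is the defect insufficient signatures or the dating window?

Effective — both the signature and dating-window requirements are satisfied.

Signatures required: a simple majority of 23 — a majority of 23 is 12, so 12 needed; 12 signed. Sufficient.
Dating window: the latest signature is 59 days after the earliest; the limit is 60 days. Within the window.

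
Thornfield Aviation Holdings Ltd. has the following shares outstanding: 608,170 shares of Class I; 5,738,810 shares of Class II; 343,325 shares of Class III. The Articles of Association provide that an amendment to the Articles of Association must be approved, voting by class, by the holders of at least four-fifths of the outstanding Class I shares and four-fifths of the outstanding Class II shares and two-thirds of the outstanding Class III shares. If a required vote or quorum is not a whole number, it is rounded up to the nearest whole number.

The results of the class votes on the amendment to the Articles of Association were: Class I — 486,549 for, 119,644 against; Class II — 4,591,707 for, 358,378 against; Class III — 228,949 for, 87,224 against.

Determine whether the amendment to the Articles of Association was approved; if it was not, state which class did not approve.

Class I: 4/5 of 608170 = 486536; 486,536 required, 486,549 in favor — approved.
Class II: 4/5 of 5738810 = 4591048; 4,591,048 required, 4,591,707 in favor — approved.
Class III: 2/3 of 343325 = 228883.33, rounded up to 228884; 228,884 required, 228,949 in favor — approved.

Approved — every class gave the required vote.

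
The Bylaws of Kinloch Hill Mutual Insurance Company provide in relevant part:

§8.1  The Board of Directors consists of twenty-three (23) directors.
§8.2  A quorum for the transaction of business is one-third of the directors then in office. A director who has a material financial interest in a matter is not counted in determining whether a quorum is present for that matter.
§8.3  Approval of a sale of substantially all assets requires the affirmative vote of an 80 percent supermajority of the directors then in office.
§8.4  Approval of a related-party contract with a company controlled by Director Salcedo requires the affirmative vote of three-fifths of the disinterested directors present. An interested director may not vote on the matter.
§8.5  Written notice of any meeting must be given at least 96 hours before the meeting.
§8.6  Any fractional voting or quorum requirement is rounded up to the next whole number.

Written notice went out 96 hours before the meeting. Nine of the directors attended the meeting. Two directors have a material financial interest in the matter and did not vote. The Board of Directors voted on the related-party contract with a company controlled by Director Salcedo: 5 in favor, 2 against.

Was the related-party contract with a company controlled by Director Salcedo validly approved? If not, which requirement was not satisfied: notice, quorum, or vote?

Notice: 96 hours given; 96 required (96 ≥ 96). Satisfied.
Quorum: 9 present, but the 2 interested directors do not count, leaving 7. Quorum is 8. Not satisfied.
Vote: the related-party contract with a company controlled by Director Salcedo requires three-fifths of the disinterested directors present (9 − 2 = 7). 3/5 of 7 = 4.20, rounded up to 5, so 5 affirmative votes are needed; 5 voted in favor. Satisfied. (Moot — without a quorum no business can be validly transacted.)

Invalid — quorum requirement not satisfied.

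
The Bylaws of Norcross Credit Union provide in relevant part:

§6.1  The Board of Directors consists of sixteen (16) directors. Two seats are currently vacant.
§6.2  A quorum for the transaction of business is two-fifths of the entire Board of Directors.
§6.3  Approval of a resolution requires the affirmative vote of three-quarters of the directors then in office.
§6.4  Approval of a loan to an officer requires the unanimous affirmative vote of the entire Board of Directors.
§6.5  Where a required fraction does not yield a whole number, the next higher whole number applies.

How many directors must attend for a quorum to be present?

2/5 of 16 = 6.40, rounded up to 7.

7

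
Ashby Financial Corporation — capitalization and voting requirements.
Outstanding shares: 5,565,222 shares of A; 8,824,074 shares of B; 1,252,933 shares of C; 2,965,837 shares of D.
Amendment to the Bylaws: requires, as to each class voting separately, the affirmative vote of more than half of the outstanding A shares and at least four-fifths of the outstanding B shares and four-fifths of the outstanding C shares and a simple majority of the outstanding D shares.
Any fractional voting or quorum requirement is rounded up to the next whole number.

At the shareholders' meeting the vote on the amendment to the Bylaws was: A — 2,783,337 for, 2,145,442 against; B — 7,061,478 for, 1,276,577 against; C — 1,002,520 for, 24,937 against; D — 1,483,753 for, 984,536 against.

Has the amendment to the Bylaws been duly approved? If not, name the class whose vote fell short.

Approved — every class gave the required vote.

A: a majority of 5565222 is 2782612; 2,782,612 required, 2,783,337 in favor — approved.
B: 4/5 of 8824074 = 7059259.20, rounded up to 7059260; 7,059,260 required, 7,061,478 in favor — approved.
C: 4/5 of 1252933 = 1002346.40, rounded up to 1002347; 1,002,347 required, 1,002,520 in favor — approved.
D: a majority of 2965837 is 1482919; 1,482,919 required, 1,483,753 in favor — approved.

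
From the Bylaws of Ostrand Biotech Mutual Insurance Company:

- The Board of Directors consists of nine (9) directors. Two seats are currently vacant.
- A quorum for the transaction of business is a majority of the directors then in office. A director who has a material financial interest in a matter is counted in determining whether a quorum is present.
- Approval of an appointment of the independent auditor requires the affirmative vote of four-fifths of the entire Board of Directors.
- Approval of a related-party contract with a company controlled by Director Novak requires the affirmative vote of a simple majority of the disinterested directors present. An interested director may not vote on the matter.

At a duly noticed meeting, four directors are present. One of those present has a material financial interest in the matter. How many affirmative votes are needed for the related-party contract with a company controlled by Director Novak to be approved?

The related-party contract with a company controlled by Director Novak requires a majority of the disinterested directors present (4 − 1 = 3).
A majority of 3 is 2.

2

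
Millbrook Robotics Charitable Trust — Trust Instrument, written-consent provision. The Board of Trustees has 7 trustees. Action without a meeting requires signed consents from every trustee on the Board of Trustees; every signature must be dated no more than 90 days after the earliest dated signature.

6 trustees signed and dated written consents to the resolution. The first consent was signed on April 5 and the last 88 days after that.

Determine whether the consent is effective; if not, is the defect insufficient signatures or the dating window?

Not effective — insufficient signatures.

Signatures required: all of 7 — unanimous means all 7, so 7 needed; 6 signed. Insufficient.
Dating window: the latest signature is 88 days after the earliest; the limit is 90 days. Within the window.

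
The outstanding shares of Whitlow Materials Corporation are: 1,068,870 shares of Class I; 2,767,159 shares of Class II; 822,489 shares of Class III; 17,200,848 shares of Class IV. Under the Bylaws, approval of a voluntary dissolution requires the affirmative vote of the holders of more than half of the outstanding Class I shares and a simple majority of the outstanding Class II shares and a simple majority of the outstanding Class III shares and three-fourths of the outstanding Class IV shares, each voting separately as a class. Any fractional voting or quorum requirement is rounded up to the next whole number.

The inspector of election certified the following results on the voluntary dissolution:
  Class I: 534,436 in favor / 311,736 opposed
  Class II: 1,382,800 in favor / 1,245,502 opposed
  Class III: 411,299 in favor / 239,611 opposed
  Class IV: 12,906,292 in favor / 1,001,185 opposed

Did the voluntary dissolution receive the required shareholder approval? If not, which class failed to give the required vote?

Class I: a majority of 1068870 is 534436; 534,436 required, 534,436 in favor — approved.
Class II: a majority of 2767159 is 1383580; 1,383,580 required, 1,382,800 in favor — not approved.
Class III: a majority of 822489 is 411245; 411,245 required, 411,299 in favor — approved.
Class IV: 3/4 of 17200848 = 12900636; 12,900,636 required, 12,906,292 in favor — approved.

Not approved — the Class II shares did not give the required vote.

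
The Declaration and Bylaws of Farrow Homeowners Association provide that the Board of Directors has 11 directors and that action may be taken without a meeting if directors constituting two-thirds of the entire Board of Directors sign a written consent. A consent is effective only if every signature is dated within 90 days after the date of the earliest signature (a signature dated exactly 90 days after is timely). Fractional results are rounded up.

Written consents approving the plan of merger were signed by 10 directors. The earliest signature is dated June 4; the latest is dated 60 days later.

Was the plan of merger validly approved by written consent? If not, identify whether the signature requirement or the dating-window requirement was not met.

Effective — both the signature and dating-window requirements are satisfied.

Signatures required: two-thirds of 11 — 2/3 of 11 = 7.33, rounded up to 8, so 8 needed; 10 signed. Sufficient.
Dating window: the latest signature is 60 days after the earliest; the limit is 90 days. Within the window.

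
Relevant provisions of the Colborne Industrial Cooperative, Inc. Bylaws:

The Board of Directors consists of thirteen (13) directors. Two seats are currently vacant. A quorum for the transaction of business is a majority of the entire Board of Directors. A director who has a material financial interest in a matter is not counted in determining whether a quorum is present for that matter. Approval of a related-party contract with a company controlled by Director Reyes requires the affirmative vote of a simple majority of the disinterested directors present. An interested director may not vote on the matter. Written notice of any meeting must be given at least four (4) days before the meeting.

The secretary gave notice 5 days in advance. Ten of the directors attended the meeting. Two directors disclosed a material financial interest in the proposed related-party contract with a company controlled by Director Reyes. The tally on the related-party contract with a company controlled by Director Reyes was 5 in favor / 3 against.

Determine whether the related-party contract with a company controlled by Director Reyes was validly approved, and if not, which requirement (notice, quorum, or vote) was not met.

Notice: 5 days given; 4 required (5 ≥ 4). Satisfied.
Quorum: 10 present, but the 2 interested directors do not count, leaving 8. Quorum is 7. Satisfied.
Vote: the related-party contract with a company controlled by Director Reyes requires a majority of the disinterested directors present (10 − 2 = 8). A majority of 8 is 5, so 5 affirmative votes are needed; 5 voted in favor. Satisfied.

Valid — all requirements satisfied.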